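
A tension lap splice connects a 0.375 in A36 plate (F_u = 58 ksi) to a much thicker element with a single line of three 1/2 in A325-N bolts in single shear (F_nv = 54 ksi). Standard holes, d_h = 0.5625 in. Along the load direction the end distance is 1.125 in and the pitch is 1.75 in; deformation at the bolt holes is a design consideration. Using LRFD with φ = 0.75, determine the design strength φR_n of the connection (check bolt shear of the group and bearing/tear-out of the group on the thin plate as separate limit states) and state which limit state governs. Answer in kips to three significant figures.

23.9 kips (bolt shear governs)

Bolt shear: A_b = π·0.5²/4 = 0.1963 in²; R_n = 54 × 0.1963 × 3 × 1 = 31.81 kips → 0.75 × 31.81 = 23.9 kips.
Bearing (1.2 l_c t F_u ≤ 2.4 d t F_u): upper limit = 2.4·0.5·0.375·58 = 26.1 kips.
  Edge l_c = 1.125 − 0.5625/2 = 0.8438 → r_n = 22.02 kips; interior l_c = 1.75 − 0.5625 = 1.188 → r_n = 26.1 kips.
  R_n,bearing = 1·22.02 + 2·26.1 = 74.22 kips → 0.75 × 74.22 = 55.7 kips.
Bolt shear governs: 23.9 kips.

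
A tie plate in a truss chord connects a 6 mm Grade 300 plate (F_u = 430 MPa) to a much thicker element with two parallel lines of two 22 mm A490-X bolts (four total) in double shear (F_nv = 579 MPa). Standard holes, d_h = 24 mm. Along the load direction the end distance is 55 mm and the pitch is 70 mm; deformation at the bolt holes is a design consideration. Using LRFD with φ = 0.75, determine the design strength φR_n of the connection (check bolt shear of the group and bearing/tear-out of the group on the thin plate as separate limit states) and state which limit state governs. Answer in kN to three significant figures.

Bolt shear: A_b = π·22²/4 = 380.1 mm²; R_n = 579 × 380.1 × 4 × 2 / 1000 = 1761 kN → 0.75 × 1761 = 1320 kN.
Bearing (1.2 l_c t F_u ≤ 2.4 d t F_u): upper limit = 2.4·22·6·430 / 1000 = 136.2 kN.
  Edge l_c = 55 − 24/2 = 43 → r_n = 133.1 kN; interior l_c = 70 − 24 = 46 → r_n = 136.2 kN.
  R_n,bearing = 2·133.1 + 2·136.2 = 538.7 kN → 0.75 × 538.7 = 404 kN.
Bearing governs: 404 kN.

404 kN (bearing governs)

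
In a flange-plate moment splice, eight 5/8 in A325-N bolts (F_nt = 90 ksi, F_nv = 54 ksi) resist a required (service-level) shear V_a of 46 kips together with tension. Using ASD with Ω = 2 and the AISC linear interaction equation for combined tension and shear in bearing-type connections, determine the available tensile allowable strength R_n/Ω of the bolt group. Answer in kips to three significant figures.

A_b = π·0.625²/4 = 0.3068 in²; f_rv = 46 / (8 × 0.3068) = 18.74 ksi.
F'_nt = 1.3 F_nt − (Ω F_nt / F_nv) f_rv = 1.3·90 − (2·90/54)·18.74 = 54.53 ksi, capped at F_nt → F'_nt = 54.53 ksi.
R_n = F'_nt · A_b · n = 54.53 × 0.3068 × 8 = 133.8 kips.
Allowable strength R_n/Ω = 133.8 / 2 = 66.9 kips.

66.9 kips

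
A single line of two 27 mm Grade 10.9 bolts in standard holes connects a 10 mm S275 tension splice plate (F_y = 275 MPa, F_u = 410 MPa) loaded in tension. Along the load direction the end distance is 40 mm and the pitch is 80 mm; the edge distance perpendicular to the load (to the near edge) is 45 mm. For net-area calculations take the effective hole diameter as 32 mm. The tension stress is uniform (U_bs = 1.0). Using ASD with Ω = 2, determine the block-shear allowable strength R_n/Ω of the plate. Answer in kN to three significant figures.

Shear plane L_v = 40 + 1·80 = 120 mm; A_gv = 120 × 10 = 1200 mm².
A_nv = (120 − 1.5·32) × 10 = 720 mm².
A_nt = (45 − 0.5·32) × 10 = 290 mm².
0.6 F_u A_nv = 177.1 kN; 0.6 F_y A_gv = 198 kN → shear rupture governs the shear term.
R_n = 177.1 + 1.0 × 410 × 290 / 1000 = 296 kN.
Allowable strength R_n/Ω = 296 / 2 = 148 kN.

148 kN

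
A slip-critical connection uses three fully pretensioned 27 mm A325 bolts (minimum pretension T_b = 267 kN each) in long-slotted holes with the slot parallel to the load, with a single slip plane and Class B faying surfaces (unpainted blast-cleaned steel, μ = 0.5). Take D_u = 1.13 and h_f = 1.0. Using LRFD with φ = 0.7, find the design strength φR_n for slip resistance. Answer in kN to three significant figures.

317 kN

R_n = μ · D_u · h_f · T_b · n_s · n_b = 0.5 × 1.13 × 1.0 × 267 × 1 × 3 = 452.6 kN.
Design strength φR_n = 0.7 × 452.6 = 317 kN.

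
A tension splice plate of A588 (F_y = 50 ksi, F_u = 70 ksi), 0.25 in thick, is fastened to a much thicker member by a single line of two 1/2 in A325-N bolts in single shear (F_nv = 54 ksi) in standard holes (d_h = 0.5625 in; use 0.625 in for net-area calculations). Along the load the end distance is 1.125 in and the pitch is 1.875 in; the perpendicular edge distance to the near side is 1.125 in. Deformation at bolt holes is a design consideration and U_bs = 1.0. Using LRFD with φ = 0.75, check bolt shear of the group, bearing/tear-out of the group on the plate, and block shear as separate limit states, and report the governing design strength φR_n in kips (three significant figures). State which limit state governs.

15.9 kips (bolt shear governs)

Bolt shear: A_b = π·0.5²/4 = 0.1963 in²; R_n = 54 × 0.1963 × 2 × 1 = 21.21 kips → 0.75 × 21.21 = 15.9 kips.
Bearing: edge l_c = 0.8438, r_n = 17.72 kips; interior l_c = 1.312, r_n = 21 kips; R_n = 17.72 + 1·21 = 38.72 kips → 29 kips.
Block shear: A_gv = 0.75, A_nv = 0.5156, A_nt = 0.2031 in²; R_n = min(0.6F_uA_nv, 0.6F_yA_gv) + U_bs·F_u·A_nt = 35.88 kips → 26.9 kips.
Bolt shear governs: 15.9 kips.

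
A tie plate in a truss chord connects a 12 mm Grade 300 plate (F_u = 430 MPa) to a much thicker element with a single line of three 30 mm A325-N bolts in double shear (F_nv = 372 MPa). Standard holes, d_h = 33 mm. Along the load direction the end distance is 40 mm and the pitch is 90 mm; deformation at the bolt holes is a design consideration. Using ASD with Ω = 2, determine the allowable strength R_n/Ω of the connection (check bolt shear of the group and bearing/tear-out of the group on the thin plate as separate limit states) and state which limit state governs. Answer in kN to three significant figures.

426 kN (bearing governs)

Bolt shear: A_b = π·30²/4 = 706.9 mm²; R_n = 372 × 706.9 × 3 × 2 / 1000 = 1578 kN → 1578 / 2 = 789 kN.
Bearing (1.2 l_c t F_u ≤ 2.4 d t F_u): upper limit = 2.4·30·12·430 / 1000 = 371.5 kN.
  Edge l_c = 40 − 33/2 = 23.5 → r_n = 145.5 kN; interior l_c = 90 − 33 = 57 → r_n = 352.9 kN.
  R_n,bearing = 1·145.5 + 2·352.9 = 851.4 kN → 851.4 / 2 = 426 kN.
Bearing governs: 426 kN.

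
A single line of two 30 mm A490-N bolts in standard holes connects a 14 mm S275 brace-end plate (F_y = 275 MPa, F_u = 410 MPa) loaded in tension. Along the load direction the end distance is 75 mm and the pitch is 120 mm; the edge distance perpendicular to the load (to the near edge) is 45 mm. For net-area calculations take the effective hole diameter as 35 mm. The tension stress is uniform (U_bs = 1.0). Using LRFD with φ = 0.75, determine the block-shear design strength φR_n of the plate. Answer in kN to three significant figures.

456 kN

Shear plane L_v = 75 + 1·120 = 195 mm; A_gv = 195 × 14 = 2730 mm².
A_nv = (195 − 1.5·35) × 14 = 1995 mm².
A_nt = (45 − 0.5·35) × 14 = 385 mm².
0.6 F_u A_nv = 490.8 kN; 0.6 F_y A_gv = 450.4 kN → shear yielding governs the shear term.
R_n = 450.4 + 1.0 × 410 × 385 / 1000 = 608.3 kN.
Design strength φR_n = 0.75 × 608.3 = 456 kN.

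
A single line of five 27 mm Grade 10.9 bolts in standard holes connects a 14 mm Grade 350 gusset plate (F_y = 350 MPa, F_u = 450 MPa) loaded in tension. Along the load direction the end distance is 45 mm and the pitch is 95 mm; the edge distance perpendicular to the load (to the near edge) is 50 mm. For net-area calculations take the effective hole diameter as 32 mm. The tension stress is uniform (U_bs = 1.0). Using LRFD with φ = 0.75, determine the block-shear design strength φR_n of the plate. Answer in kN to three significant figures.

957 kN

Shear plane L_v = 45 + 4·95 = 425 mm; A_gv = 425 × 14 = 5950 mm².
A_nv = (425 − 4.5·32) × 14 = 3934 mm².
A_nt = (50 − 0.5·32) × 14 = 476 mm².
0.6 F_u A_nv = 1062 kN; 0.6 F_y A_gv = 1250 kN → shear rupture governs the shear term.
R_n = 1062 + 1.0 × 450 × 476 / 1000 = 1276 kN.
Design strength φR_n = 0.75 × 1276 = 957 kN.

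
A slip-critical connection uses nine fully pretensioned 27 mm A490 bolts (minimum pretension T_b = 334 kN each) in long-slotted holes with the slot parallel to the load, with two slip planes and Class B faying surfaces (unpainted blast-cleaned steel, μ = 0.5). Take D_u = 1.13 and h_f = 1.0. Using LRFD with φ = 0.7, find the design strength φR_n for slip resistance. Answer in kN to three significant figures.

R_n = μ · D_u · h_f · T_b · n_s · n_b = 0.5 × 1.13 × 1.0 × 334 × 2 × 9 = 3397 kN.
Design strength φR_n = 0.7 × 3397 = 2380 kN.

2380 kN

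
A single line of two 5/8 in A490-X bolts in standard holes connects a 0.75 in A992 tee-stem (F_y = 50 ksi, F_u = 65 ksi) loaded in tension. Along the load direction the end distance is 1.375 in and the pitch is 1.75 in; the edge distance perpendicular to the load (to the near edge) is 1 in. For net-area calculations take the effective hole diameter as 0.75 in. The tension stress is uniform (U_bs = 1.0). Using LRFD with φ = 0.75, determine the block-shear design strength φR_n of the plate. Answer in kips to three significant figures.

66.7 kips

Shear plane L_v = 1.375 + 1·1.75 = 3.125 in; A_gv = 3.125 × 0.75 = 2.344 in².
A_nv = (3.125 − 1.5·0.75) × 0.75 = 1.5 in².
A_nt = (1 − 0.5·0.75) × 0.75 = 0.4688 in².
0.6 F_u A_nv = 58.5 kips; 0.6 F_y A_gv = 70.31 kips → shear rupture governs the shear term.
R_n = 58.5 + 1.0 × 65 × 0.4688 = 88.97 kips.
Design strength φR_n = 0.75 × 88.97 = 66.7 kips.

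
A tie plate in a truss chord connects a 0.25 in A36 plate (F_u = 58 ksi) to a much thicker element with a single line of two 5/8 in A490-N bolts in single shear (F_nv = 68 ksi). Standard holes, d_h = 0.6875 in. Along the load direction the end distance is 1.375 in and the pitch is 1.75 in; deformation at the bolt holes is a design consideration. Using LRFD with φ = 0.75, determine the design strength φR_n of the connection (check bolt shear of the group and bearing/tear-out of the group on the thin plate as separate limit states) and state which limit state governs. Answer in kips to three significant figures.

Bolt shear: A_b = π·0.625²/4 = 0.3068 in²; R_n = 68 × 0.3068 × 2 × 1 = 41.72 kips → 0.75 × 41.72 = 31.3 kips.
Bearing (1.2 l_c t F_u ≤ 2.4 d t F_u): upper limit = 2.4·0.625·0.25·58 = 21.75 kips.
  Edge l_c = 1.375 − 0.6875/2 = 1.031 → r_n = 17.94 kips; interior l_c = 1.75 − 0.6875 = 1.062 → r_n = 18.49 kips.
  R_n,bearing = 1·17.94 + 1·18.49 = 36.43 kips → 0.75 × 36.43 = 27.3 kips.
Bearing governs: 27.3 kips.

27.3 kips (bearing governs)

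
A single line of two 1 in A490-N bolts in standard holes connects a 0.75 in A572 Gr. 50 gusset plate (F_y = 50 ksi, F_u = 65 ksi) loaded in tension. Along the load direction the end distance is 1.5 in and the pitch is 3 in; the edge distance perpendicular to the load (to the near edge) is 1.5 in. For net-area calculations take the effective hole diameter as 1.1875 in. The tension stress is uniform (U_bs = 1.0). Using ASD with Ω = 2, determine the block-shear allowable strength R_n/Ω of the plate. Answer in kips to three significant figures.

61.9 kips

Shear plane L_v = 1.5 + 1·3 = 4.5 in; A_gv = 4.5 × 0.75 = 3.375 in².
A_nv = (4.5 − 1.5·1.1875) × 0.75 = 2.039 in².
A_nt = (1.5 − 0.5·1.1875) × 0.75 = 0.6797 in².
0.6 F_u A_nv = 79.52 kips; 0.6 F_y A_gv = 101.2 kips → shear rupture governs the shear term.
R_n = 79.52 + 1.0 × 65 × 0.6797 = 123.7 kips.
Allowable strength R_n/Ω = 123.7 / 2 = 61.9 kips.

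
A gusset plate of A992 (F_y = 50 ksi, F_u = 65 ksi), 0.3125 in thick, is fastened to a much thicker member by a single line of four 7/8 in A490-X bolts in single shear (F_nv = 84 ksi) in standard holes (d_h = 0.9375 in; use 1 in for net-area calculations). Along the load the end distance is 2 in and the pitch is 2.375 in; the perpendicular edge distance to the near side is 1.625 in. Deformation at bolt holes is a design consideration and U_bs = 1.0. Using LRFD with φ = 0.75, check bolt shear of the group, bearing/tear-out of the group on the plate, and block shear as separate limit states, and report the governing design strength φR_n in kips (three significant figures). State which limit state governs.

Bolt shear: A_b = π·0.875²/4 = 0.6013 in²; R_n = 84 × 0.6013 × 4 × 1 = 202 kips → 0.75 × 202 = 152 kips.
Bearing: edge l_c = 1.531, r_n = 37.32 kips; interior l_c = 1.438, r_n = 35.04 kips; R_n = 37.32 + 3·35.04 = 142.4 kips → 107 kips.
Block shear: A_gv = 2.852, A_nv = 1.758, A_nt = 0.3516 in²; R_n = min(0.6F_uA_nv, 0.6F_yA_gv) + U_bs·F_u·A_nt = 91.41 kips → 68.6 kips.
Block shear governs: 68.6 kips.

68.6 kips (block shear governs)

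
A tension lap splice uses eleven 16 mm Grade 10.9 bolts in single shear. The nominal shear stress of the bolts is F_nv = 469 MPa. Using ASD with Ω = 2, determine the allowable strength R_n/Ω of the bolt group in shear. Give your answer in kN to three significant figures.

A_b = π × 16² / 4 = 201.1 mm².
R_n = F_nv · A_b · n · n_s = 469 × 201.1 × 11 × 1 / 1000 = 1037 kN.
Allowable strength R_n/Ω = 1037 / 2 = 519 kN.

519 kN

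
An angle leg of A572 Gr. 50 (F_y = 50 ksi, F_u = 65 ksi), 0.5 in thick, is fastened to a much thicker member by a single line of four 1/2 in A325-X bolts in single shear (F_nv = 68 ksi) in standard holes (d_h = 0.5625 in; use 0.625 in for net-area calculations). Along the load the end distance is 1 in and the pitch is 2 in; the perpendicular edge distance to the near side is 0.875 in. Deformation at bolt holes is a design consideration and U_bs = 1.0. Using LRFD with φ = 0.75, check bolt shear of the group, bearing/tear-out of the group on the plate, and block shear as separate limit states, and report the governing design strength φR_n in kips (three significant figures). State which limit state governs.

Bolt shear: A_b = π·0.5²/4 = 0.1963 in²; R_n = 68 × 0.1963 × 4 × 1 = 53.41 kips → 0.75 × 53.41 = 40.1 kips.
Bearing: edge l_c = 0.7188, r_n = 28.03 kips; interior l_c = 1.438, r_n = 39 kips; R_n = 28.03 + 3·39 = 145 kips → 109 kips.
Block shear: A_gv = 3.5, A_nv = 2.406, A_nt = 0.2812 in²; R_n = min(0.6F_uA_nv, 0.6F_yA_gv) + U_bs·F_u·A_nt = 112.1 kips → 84.1 kips.
Bolt shear governs: 40.1 kips.

40.1 kips (bolt shear governs)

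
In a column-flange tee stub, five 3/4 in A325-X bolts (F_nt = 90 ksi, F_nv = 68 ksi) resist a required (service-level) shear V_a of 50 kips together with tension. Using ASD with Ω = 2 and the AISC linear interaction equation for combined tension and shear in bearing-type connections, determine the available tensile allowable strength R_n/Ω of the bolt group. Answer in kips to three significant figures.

63 kips

A_b = π·0.75²/4 = 0.4418 in²; f_rv = 50 / (5 × 0.4418) = 22.64 ksi.
F'_nt = 1.3 F_nt − (Ω F_nt / F_nv) f_rv = 1.3·90 − (2·90/68)·22.64 = 57.08 ksi, capped at F_nt → F'_nt = 57.08 ksi.
R_n = F'_nt · A_b · n = 57.08 × 0.4418 × 5 = 126.1 kips.
Allowable strength R_n/Ω = 126.1 / 2 = 63 kips.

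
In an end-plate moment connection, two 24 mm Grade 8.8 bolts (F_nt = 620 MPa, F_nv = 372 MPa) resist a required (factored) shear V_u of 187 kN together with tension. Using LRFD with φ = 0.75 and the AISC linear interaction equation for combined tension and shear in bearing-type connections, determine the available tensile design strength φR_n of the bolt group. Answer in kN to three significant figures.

235 kN

A_b = π·24²/4 = 452.4 mm²; f_rv = 187 × 1000 / (2 × 452.4) = 206.7 MPa.
F'_nt = 1.3 F_nt − (F_nt / φF_nv) f_rv = 1.3·620 − (620/(0.75·372))·206.7 = 346.7 MPa, capped at F_nt → F'_nt = 346.7 MPa.
R_n = F'_nt · A_b · n = 346.7 × 452.4 × 2 / 1000 = 313.7 kN.
Design strength φR_n = 0.75 × 313.7 = 235 kN.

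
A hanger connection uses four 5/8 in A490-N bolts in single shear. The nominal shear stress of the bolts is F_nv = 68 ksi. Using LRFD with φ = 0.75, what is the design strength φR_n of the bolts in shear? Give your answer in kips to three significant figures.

62.6 kips

A_b = π × 0.625² / 4 = 0.3068 in².
R_n = F_nv · A_b · n · n_s = 68 × 0.3068 × 4 × 1 = 83.45 kips.
Design strength φR_n = 0.75 × 83.45 = 62.6 kips.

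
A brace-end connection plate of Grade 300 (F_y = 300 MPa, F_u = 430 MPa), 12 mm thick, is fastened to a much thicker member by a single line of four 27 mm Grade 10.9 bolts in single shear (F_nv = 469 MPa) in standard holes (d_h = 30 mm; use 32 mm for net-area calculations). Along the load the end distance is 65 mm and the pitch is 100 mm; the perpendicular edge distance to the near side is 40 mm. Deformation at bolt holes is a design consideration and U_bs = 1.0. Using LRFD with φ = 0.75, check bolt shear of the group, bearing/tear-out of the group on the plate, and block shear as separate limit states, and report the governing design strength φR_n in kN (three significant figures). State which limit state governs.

Bolt shear: A_b = π·27²/4 = 572.6 mm²; R_n = 469 × 572.6 × 4 × 1 / 1000 = 1074 kN → 0.75 × 1074 = 806 kN.
Bearing: edge l_c = 50, r_n = 309.6 kN; interior l_c = 70, r_n = 334.4 kN; R_n = 309.6 + 3·334.4 = 1313 kN → 985 kN.
Block shear: A_gv = 4380, A_nv = 3036, A_nt = 288 mm²; R_n = min(0.6F_uA_nv, 0.6F_yA_gv) + U_bs·F_u·A_nt = 907.1 kN → 680 kN.
Block shear governs: 680 kN.

680 kN (block shear governs)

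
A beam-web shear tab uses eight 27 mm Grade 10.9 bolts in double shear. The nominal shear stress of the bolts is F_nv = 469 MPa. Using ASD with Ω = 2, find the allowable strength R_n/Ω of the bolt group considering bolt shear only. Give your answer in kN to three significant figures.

A_b = π × 27² / 4 = 572.6 mm².
R_n = F_nv · A_b · n · n_s = 469 × 572.6 × 8 × 2 / 1000 = 4296 kN.
Allowable strength R_n/Ω = 4296 / 2 = 2150 kN.

2150 kN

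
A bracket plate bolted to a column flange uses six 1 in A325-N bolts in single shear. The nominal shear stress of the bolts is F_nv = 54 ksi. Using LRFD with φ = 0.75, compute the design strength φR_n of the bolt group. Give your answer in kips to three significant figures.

191 kips

A_b = π × 1² / 4 = 0.7854 in².
R_n = F_nv · A_b · n · n_s = 54 × 0.7854 × 6 × 1 = 254.5 kips.
Design strength φR_n = 0.75 × 254.5 = 191 kips.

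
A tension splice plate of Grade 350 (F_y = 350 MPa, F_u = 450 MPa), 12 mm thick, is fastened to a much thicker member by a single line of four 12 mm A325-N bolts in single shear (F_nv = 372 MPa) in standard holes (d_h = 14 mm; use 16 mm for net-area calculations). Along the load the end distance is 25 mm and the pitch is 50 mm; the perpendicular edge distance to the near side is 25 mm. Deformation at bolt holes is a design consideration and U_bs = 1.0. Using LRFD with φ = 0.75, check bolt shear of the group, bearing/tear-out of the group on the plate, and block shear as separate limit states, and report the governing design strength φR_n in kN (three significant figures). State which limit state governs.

126 kN (bolt shear governs)

Bolt shear: A_b = π·12²/4 = 113.1 mm²; R_n = 372 × 113.1 × 4 × 1 / 1000 = 168.3 kN → 0.75 × 168.3 = 126 kN.
Bearing: edge l_c = 18, r_n = 116.6 kN; interior l_c = 36, r_n = 155.5 kN; R_n = 116.6 + 3·155.5 = 583.2 kN → 437 kN.
Block shear: A_gv = 2100, A_nv = 1428, A_nt = 204 mm²; R_n = min(0.6F_uA_nv, 0.6F_yA_gv) + U_bs·F_u·A_nt = 477.4 kN → 358 kN.
Bolt shear governs: 126 kN.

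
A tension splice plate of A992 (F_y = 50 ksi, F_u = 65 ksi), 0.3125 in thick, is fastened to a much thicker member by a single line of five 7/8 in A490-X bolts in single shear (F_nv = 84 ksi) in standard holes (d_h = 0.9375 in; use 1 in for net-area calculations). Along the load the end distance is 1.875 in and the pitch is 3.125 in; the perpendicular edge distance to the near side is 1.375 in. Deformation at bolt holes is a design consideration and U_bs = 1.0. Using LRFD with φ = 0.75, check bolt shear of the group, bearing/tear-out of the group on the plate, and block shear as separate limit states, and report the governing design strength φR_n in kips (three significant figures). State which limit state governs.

Bolt shear: A_b = π·0.875²/4 = 0.6013 in²; R_n = 84 × 0.6013 × 5 × 1 = 252.6 kips → 0.75 × 252.6 = 189 kips.
Bearing: edge l_c = 1.406, r_n = 34.28 kips; interior l_c = 2.188, r_n = 42.66 kips; R_n = 34.28 + 4·42.66 = 204.9 kips → 154 kips.
Block shear: A_gv = 4.492, A_nv = 3.086, A_nt = 0.2734 in²; R_n = min(0.6F_uA_nv, 0.6F_yA_gv) + U_bs·F_u·A_nt = 138.1 kips → 104 kips.
Block shear governs: 104 kips.

104 kips (block shear governs)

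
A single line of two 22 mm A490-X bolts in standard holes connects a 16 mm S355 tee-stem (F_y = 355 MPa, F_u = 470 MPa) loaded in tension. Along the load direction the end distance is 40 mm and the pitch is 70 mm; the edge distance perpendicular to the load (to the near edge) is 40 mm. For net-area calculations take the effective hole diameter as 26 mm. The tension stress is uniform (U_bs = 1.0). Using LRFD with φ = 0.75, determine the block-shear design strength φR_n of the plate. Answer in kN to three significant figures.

393 kN

Shear plane L_v = 40 + 1·70 = 110 mm; A_gv = 110 × 16 = 1760 mm².
A_nv = (110 − 1.5·26) × 16 = 1136 mm².
A_nt = (40 − 0.5·26) × 16 = 432 mm².
0.6 F_u A_nv = 320.4 kN; 0.6 F_y A_gv = 374.9 kN → shear rupture governs the shear term.
R_n = 320.4 + 1.0 × 470 × 432 / 1000 = 523.4 kN.
Design strength φR_n = 0.75 × 523.4 = 393 kN.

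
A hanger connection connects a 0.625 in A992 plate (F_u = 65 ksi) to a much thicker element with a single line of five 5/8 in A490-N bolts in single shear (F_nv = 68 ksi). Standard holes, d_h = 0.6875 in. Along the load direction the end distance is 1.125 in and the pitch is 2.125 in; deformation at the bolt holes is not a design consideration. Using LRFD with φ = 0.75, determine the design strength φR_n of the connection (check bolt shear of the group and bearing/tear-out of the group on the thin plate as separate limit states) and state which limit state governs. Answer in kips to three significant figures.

78.2 kips (bolt shear governs)

Bolt shear: A_b = π·0.625²/4 = 0.3068 in²; R_n = 68 × 0.3068 × 5 × 1 = 104.3 kips → 0.75 × 104.3 = 78.2 kips.
Bearing (1.5 l_c t F_u ≤ 3.0 d t F_u): upper limit = 3.0·0.625·0.625·65 = 76.17 kips.
  Edge l_c = 1.125 − 0.6875/2 = 0.7812 → r_n = 47.61 kips; interior l_c = 2.125 − 0.6875 = 1.438 → r_n = 76.17 kips.
  R_n,bearing = 1·47.61 + 4·76.17 = 352.3 kips → 0.75 × 352.3 = 264 kips.
Bolt shear governs: 78.2 kips.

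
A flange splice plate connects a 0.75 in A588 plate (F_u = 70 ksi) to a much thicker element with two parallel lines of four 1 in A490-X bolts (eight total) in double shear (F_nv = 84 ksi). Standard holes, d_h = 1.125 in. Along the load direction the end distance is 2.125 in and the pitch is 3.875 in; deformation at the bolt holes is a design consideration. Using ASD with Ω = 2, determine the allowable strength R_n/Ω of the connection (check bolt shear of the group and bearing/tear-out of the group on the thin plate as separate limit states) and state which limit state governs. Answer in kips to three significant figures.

Bolt shear: A_b = π·1²/4 = 0.7854 in²; R_n = 84 × 0.7854 × 8 × 2 = 1056 kips → 1056 / 2 = 528 kips.
Bearing (1.2 l_c t F_u ≤ 2.4 d t F_u): upper limit = 2.4·1·0.75·70 = 126 kips.
  Edge l_c = 2.125 − 1.125/2 = 1.562 → r_n = 98.44 kips; interior l_c = 3.875 − 1.125 = 2.75 → r_n = 126 kips.
  R_n,bearing = 2·98.44 + 6·126 = 952.9 kips → 952.9 / 2 = 476 kips.
Bearing governs: 476 kips.

476 kips (bearing governs)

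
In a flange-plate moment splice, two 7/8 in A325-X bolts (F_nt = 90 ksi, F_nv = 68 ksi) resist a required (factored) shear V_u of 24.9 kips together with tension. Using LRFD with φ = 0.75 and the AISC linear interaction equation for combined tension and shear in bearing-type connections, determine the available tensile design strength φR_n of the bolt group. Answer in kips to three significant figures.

A_b = π·0.875²/4 = 0.6013 in²; f_rv = 24.9 / (2 × 0.6013) = 20.7 ksi.
F'_nt = 1.3 F_nt − (F_nt / φF_nv) f_rv = 1.3·90 − (90/(0.75·68))·20.7 = 80.46 ksi, capped at F_nt → F'_nt = 80.46 ksi.
R_n = F'_nt · A_b · n = 80.46 × 0.6013 × 2 = 96.77 kips.
Design strength φR_n = 0.75 × 96.77 = 72.6 kips.

72.6 kips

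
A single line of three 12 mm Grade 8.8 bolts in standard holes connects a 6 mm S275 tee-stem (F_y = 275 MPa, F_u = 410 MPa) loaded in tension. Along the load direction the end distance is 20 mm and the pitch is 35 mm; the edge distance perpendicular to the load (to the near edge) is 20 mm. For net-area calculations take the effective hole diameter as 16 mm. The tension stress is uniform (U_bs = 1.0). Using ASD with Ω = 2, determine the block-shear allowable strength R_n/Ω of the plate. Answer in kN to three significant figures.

Shear plane L_v = 20 + 2·35 = 90 mm; A_gv = 90 × 6 = 540 mm².
A_nv = (90 − 2.5·16) × 6 = 300 mm².
A_nt = (20 − 0.5·16) × 6 = 72 mm².
0.6 F_u A_nv = 73.8 kN; 0.6 F_y A_gv = 89.1 kN → shear rupture governs the shear term.
R_n = 73.8 + 1.0 × 410 × 72 / 1000 = 103.3 kN.
Allowable strength R_n/Ω = 103.3 / 2 = 51.7 kN.

51.7 kN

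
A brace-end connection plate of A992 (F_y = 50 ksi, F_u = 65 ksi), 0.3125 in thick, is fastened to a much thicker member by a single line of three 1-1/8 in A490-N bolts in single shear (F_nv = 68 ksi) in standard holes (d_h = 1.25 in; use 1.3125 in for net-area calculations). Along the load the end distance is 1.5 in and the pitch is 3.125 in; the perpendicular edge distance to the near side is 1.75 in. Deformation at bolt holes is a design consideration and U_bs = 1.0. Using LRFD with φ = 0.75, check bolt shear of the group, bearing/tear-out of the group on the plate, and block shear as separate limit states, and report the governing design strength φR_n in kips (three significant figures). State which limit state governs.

57.5 kips (block shear governs)

Bolt shear: A_b = π·1.125²/4 = 0.994 in²; R_n = 68 × 0.994 × 3 × 1 = 202.8 kips → 0.75 × 202.8 = 152 kips.
Bearing: edge l_c = 0.875, r_n = 21.33 kips; interior l_c = 1.875, r_n = 45.7 kips; R_n = 21.33 + 2·45.7 = 112.7 kips → 84.6 kips.
Block shear: A_gv = 2.422, A_nv = 1.396, A_nt = 0.3418 in²; R_n = min(0.6F_uA_nv, 0.6F_yA_gv) + U_bs·F_u·A_nt = 76.68 kips → 57.5 kips.
Block shear governs: 57.5 kips.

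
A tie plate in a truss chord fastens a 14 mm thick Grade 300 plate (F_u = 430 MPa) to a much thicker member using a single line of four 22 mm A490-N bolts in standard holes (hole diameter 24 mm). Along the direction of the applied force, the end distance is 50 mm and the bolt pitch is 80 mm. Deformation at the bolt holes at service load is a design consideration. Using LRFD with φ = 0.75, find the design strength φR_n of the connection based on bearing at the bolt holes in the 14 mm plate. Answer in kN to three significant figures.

921 kN

Per bolt r_n = 1.2 l_c t F_u ≤ 2.4 d t F_u; upper limit = 2.4 × 22 × 14 × 430 / 1000 = 317.9 kN.
Edge bolt: l_c = 50 − 24/2 = 38 mm → 1.2 × 38 × 14 × 430 / 1000 = 274.5 → r_n = 274.5 kN.
Interior bolts: l_c = 80 − 24 = 56 mm → 1.2 × 56 × 14 × 430 / 1000 = 404.5 → r_n = 317.9 kN.
R_n = 1 × 274.5 + 3 × 317.9 = 1228 kN.
Design strength φR_n = 0.75 × 1228 = 921 kN.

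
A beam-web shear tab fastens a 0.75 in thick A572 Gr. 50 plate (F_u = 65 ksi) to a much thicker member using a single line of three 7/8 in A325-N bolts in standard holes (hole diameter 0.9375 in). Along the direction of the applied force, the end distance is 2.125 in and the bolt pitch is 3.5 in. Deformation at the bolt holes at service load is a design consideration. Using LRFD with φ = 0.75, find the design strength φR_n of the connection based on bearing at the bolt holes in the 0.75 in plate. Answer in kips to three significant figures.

Per bolt r_n = 1.2 l_c t F_u ≤ 2.4 d t F_u; upper limit = 2.4 × 0.875 × 0.75 × 65 = 102.4 kips.
Edge bolt: l_c = 2.125 − 0.9375/2 = 1.656 in → 1.2 × 1.656 × 0.75 × 65 = 96.89 → r_n = 96.89 kips.
Interior bolts: l_c = 3.5 − 0.9375 = 2.562 in → 1.2 × 2.562 × 0.75 × 65 = 149.9 → r_n = 102.4 kips.
R_n = 1 × 96.89 + 2 × 102.4 = 301.6 kips.
Design strength φR_n = 0.75 × 301.6 = 226 kips.

226 kips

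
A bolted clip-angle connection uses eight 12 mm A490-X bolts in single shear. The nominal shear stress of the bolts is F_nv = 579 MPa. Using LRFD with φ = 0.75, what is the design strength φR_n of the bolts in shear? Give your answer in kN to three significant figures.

A_b = π × 12² / 4 = 113.1 mm².
R_n = F_nv · A_b · n · n_s = 579 × 113.1 × 8 × 1 / 1000 = 523.9 kN.
Design strength φR_n = 0.75 × 523.9 = 393 kN.

393 kN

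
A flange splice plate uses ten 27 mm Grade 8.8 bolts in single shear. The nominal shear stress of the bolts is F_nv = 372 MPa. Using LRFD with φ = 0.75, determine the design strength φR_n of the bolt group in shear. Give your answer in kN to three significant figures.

1600 kN

A_b = π × 27² / 4 = 572.6 mm².
R_n = F_nv · A_b · n · n_s = 372 × 572.6 × 10 × 1 / 1000 = 2130 kN.
Design strength φR_n = 0.75 × 2130 = 1600 kN.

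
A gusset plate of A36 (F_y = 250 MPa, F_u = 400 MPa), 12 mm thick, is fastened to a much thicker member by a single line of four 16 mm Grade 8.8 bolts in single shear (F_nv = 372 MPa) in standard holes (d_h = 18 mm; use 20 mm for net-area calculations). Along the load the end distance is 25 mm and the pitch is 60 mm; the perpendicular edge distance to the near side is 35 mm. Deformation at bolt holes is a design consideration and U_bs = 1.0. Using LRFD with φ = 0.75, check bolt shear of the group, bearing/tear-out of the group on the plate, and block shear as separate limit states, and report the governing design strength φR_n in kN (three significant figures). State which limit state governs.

224 kN (bolt shear governs)

Bolt shear: A_b = π·16²/4 = 201.1 mm²; R_n = 372 × 201.1 × 4 × 1 / 1000 = 299.2 kN → 0.75 × 299.2 = 224 kN.
Bearing: edge l_c = 16, r_n = 92.16 kN; interior l_c = 42, r_n = 184.3 kN; R_n = 92.16 + 3·184.3 = 645.1 kN → 484 kN.
Block shear: A_gv = 2460, A_nv = 1620, A_nt = 300 mm²; R_n = min(0.6F_uA_nv, 0.6F_yA_gv) + U_bs·F_u·A_nt = 489 kN → 367 kN.
Bolt shear governs: 224 kN.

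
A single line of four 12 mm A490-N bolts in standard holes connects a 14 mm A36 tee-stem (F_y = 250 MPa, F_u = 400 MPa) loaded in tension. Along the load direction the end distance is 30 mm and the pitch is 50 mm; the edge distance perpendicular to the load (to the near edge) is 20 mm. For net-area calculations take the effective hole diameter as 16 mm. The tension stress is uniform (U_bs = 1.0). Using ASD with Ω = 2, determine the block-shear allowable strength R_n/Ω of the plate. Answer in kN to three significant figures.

Shear plane L_v = 30 + 3·50 = 180 mm; A_gv = 180 × 14 = 2520 mm².
A_nv = (180 − 3.5·16) × 14 = 1736 mm².
A_nt = (20 − 0.5·16) × 14 = 168 mm².
0.6 F_u A_nv = 416.6 kN; 0.6 F_y A_gv = 378 kN → shear yielding governs the shear term.
R_n = 378 + 1.0 × 400 × 168 / 1000 = 445.2 kN.
Allowable strength R_n/Ω = 445.2 / 2 = 223 kN.

223 kN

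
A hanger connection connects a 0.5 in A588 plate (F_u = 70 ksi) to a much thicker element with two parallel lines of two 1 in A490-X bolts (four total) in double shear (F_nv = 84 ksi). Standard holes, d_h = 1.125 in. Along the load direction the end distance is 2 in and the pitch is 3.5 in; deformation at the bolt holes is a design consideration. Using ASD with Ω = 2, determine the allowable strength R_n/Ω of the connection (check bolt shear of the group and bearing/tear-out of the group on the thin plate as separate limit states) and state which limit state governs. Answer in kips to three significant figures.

144 kips (bearing governs)

Bolt shear: A_b = π·1²/4 = 0.7854 in²; R_n = 84 × 0.7854 × 4 × 2 = 527.8 kips → 527.8 / 2 = 264 kips.
Bearing (1.2 l_c t F_u ≤ 2.4 d t F_u): upper limit = 2.4·1·0.5·70 = 84 kips.
  Edge l_c = 2 − 1.125/2 = 1.438 → r_n = 60.37 kips; interior l_c = 3.5 − 1.125 = 2.375 → r_n = 84 kips.
  R_n,bearing = 2·60.37 + 2·84 = 288.8 kips → 288.8 / 2 = 144 kips.
Bearing governs: 144 kips.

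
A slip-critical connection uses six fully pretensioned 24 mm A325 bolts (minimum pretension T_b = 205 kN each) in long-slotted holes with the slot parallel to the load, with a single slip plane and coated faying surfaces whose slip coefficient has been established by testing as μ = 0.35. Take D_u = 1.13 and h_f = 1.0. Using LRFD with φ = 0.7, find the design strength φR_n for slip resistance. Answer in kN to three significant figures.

341 kN

R_n = μ · D_u · h_f · T_b · n_s · n_b = 0.35 × 1.13 × 1.0 × 205 × 1 × 6 = 486.5 kN.
Design strength φR_n = 0.7 × 486.5 = 341 kN.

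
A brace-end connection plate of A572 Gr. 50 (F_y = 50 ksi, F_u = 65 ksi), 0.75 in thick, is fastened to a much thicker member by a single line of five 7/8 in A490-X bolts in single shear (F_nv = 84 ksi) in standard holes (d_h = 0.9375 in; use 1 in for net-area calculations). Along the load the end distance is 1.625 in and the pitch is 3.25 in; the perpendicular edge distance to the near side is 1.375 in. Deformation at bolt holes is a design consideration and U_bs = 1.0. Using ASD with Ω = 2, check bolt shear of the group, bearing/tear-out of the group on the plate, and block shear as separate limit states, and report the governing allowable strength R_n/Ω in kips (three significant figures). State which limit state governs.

126 kips (bolt shear governs)

Bolt shear: A_b = π·0.875²/4 = 0.6013 in²; R_n = 84 × 0.6013 × 5 × 1 = 252.6 kips → 252.6 / 2 = 126 kips.
Bearing: edge l_c = 1.156, r_n = 67.64 kips; interior l_c = 2.312, r_n = 102.4 kips; R_n = 67.64 + 4·102.4 = 477.1 kips → 239 kips.
Block shear: A_gv = 10.97, A_nv = 7.594, A_nt = 0.6562 in²; R_n = min(0.6F_uA_nv, 0.6F_yA_gv) + U_bs·F_u·A_nt = 338.8 kips → 169 kips.
Bolt shear governs: 126 kips.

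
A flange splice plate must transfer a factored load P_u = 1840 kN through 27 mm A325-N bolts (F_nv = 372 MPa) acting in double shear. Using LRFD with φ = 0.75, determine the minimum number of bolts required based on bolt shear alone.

6 bolts

A_b = π·27²/4 = 572.6 mm².
Per-bolt design strength φR_n = 0.75 × 372 × 572.6 × 2 / 1000 = 319.5 kN.
n ≥ 1840 / 319.5 = 5.759 → use 6 bolts.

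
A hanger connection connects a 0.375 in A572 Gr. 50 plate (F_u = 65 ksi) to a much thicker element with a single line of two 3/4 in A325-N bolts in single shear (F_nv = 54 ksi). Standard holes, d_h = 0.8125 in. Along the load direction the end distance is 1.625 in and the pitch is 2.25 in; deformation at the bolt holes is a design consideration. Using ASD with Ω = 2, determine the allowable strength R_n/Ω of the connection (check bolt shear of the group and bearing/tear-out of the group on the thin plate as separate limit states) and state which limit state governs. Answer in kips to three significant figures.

23.9 kips (bolt shear governs)

Bolt shear: A_b = π·0.75²/4 = 0.4418 in²; R_n = 54 × 0.4418 × 2 × 1 = 47.71 kips → 47.71 / 2 = 23.9 kips.
Bearing (1.2 l_c t F_u ≤ 2.4 d t F_u): upper limit = 2.4·0.75·0.375·65 = 43.87 kips.
  Edge l_c = 1.625 − 0.8125/2 = 1.219 → r_n = 35.65 kips; interior l_c = 2.25 − 0.8125 = 1.438 → r_n = 42.05 kips.
  R_n,bearing = 1·35.65 + 1·42.05 = 77.7 kips → 77.7 / 2 = 38.8 kips.
Bolt shear governs: 23.9 kips.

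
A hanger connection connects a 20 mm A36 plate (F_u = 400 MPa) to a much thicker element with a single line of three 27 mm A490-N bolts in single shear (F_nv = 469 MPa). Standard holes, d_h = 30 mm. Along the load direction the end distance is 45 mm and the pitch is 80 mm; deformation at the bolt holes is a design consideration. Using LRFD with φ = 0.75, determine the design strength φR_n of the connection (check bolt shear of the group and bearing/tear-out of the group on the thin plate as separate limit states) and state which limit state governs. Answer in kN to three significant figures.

604 kN (bolt shear governs)

Bolt shear: A_b = π·27²/4 = 572.6 mm²; R_n = 469 × 572.6 × 3 × 1 / 1000 = 805.6 kN → 0.75 × 805.6 = 604 kN.
Bearing (1.2 l_c t F_u ≤ 2.4 d t F_u): upper limit = 2.4·27·20·400 / 1000 = 518.4 kN.
  Edge l_c = 45 − 30/2 = 30 → r_n = 288 kN; interior l_c = 80 − 30 = 50 → r_n = 480 kN.
  R_n,bearing = 1·288 + 2·480 = 1248 kN → 0.75 × 1248 = 936 kN.
Bolt shear governs: 604 kN.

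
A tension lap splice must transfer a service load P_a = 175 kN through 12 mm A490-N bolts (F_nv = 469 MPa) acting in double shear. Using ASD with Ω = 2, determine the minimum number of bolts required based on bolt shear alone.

4 bolts

A_b = π·12²/4 = 113.1 mm².
Per-bolt allowable strength R_n/Ω = 469 × 113.1 × 2 / 1000 / 2 = 53.04 kN.
n ≥ 175 / 53.04 = 3.299 → use 4 bolts.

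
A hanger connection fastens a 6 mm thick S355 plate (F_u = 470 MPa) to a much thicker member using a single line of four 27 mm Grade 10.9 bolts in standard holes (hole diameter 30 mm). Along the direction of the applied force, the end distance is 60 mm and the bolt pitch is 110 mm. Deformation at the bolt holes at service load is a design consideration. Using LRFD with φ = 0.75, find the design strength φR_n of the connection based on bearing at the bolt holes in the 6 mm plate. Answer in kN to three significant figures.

Per bolt r_n = 1.2 l_c t F_u ≤ 2.4 d t F_u; upper limit = 2.4 × 27 × 6 × 470 / 1000 = 182.7 kN.
Edge bolt: l_c = 60 − 30/2 = 45 mm → 1.2 × 45 × 6 × 470 / 1000 = 152.3 → r_n = 152.3 kN.
Interior bolts: l_c = 110 − 30 = 80 mm → 1.2 × 80 × 6 × 470 / 1000 = 270.7 → r_n = 182.7 kN.
R_n = 1 × 152.3 + 3 × 182.7 = 700.5 kN.
Design strength φR_n = 0.75 × 700.5 = 525 kN.

525 kN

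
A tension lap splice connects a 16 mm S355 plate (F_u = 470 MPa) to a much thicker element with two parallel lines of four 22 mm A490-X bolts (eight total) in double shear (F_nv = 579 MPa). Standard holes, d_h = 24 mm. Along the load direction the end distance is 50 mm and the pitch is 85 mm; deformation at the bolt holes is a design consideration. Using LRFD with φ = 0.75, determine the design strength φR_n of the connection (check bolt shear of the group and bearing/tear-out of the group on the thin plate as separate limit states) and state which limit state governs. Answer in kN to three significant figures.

Bolt shear: A_b = π·22²/4 = 380.1 mm²; R_n = 579 × 380.1 × 8 × 2 / 1000 = 3522 kN → 0.75 × 3522 = 2640 kN.
Bearing (1.2 l_c t F_u ≤ 2.4 d t F_u): upper limit = 2.4·22·16·470 / 1000 = 397.1 kN.
  Edge l_c = 50 − 24/2 = 38 → r_n = 342.9 kN; interior l_c = 85 − 24 = 61 → r_n = 397.1 kN.
  R_n,bearing = 2·342.9 + 6·397.1 = 3068 kN → 0.75 × 3068 = 2300 kN.
Bearing governs: 2300 kN.

2300 kN (bearing governs)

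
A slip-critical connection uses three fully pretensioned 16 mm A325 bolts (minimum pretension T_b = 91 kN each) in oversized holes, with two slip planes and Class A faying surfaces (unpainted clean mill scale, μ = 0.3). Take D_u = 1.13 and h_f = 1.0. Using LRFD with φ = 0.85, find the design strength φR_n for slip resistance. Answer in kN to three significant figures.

R_n = μ · D_u · h_f · T_b · n_s · n_b = 0.3 × 1.13 × 1.0 × 91 × 2 × 3 = 185.1 kN.
Design strength φR_n = 0.85 × 185.1 = 157 kN.

157 kN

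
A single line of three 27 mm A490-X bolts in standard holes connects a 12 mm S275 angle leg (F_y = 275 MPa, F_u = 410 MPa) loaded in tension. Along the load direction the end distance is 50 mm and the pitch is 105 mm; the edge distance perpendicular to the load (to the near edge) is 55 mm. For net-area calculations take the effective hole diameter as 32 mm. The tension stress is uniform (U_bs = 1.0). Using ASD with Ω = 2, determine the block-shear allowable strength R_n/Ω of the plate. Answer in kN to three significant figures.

353 kN

Shear plane L_v = 50 + 2·105 = 260 mm; A_gv = 260 × 12 = 3120 mm².
A_nv = (260 − 2.5·32) × 12 = 2160 mm².
A_nt = (55 − 0.5·32) × 12 = 468 mm².
0.6 F_u A_nv = 531.4 kN; 0.6 F_y A_gv = 514.8 kN → shear yielding governs the shear term.
R_n = 514.8 + 1.0 × 410 × 468 / 1000 = 706.7 kN.
Allowable strength R_n/Ω = 706.7 / 2 = 353 kN.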